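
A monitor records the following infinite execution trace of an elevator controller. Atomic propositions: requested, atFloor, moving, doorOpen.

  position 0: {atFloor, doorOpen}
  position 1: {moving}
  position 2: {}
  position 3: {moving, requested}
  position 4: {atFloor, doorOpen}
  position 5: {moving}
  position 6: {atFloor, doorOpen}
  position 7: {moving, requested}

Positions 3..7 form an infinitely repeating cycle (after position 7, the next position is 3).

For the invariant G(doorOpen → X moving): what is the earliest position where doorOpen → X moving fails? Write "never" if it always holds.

doorOpen → X moving holds at every position 0..7, and those are all the positions the trace ever visits, so the invariant G(doorOpen → X moving) is never violated.

never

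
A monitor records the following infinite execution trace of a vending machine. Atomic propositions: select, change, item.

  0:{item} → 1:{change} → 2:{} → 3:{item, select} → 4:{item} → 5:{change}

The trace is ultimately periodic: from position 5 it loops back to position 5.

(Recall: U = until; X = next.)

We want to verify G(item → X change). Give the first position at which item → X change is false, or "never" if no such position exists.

3

Check item → X change at each position in order: 0 ✓, 1 ✓, 2 ✓.
At position 3 the labels are {item, select} and the next position 4 has {item}, so item → X change is false there. This is the first violation.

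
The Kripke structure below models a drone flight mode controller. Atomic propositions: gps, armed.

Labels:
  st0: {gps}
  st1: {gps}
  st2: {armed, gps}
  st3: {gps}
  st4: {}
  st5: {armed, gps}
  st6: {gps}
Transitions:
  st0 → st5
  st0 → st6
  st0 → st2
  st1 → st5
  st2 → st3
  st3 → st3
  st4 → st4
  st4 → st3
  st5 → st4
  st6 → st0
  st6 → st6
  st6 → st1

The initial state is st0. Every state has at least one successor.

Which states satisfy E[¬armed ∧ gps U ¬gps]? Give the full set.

States satisfying ¬armed ∧ gps: {st0, st1, st3, st6}.
States satisfying ¬gps: {st4}.
States satisfying E[¬armed ∧ gps U ¬gps]: {st4}.

{st4}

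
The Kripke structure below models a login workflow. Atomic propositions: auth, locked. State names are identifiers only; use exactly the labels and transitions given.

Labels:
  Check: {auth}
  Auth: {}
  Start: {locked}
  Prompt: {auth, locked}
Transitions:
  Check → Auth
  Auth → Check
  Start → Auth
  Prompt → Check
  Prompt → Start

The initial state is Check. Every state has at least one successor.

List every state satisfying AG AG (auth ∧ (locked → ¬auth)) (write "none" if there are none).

States satisfying AG (auth ∧ (locked → ¬auth)): ∅.
States satisfying AG AG (auth ∧ (locked → ¬auth)): ∅.

none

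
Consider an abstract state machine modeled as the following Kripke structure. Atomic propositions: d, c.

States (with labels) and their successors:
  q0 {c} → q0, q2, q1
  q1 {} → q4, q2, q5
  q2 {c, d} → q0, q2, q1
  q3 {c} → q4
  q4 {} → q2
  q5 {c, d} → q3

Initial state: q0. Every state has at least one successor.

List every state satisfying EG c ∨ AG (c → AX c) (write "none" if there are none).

States satisfying c: {q0, q2, q3, q5}.
States satisfying EG c: {q0, q2}.
States satisfying c → AX c: {q1, q4, q5}.
States satisfying AG (c → AX c): ∅.
States satisfying EG c ∨ AG (c → AX c): {q0, q2}.

{q0, q2}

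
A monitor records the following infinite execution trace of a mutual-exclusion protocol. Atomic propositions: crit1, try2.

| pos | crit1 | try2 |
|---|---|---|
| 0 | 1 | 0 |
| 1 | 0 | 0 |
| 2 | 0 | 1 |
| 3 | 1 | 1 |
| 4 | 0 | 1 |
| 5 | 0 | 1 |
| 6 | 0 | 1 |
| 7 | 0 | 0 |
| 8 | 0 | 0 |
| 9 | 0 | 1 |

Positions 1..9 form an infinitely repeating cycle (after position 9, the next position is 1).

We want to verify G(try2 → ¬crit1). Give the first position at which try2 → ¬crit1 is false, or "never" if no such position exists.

Check try2 → ¬crit1 at each position in order: 0 ✓, 1 ✓, 2 ✓.
At position 3 the labels are {crit1, try2}, so try2 → ¬crit1 is false there. This is the first violation.

3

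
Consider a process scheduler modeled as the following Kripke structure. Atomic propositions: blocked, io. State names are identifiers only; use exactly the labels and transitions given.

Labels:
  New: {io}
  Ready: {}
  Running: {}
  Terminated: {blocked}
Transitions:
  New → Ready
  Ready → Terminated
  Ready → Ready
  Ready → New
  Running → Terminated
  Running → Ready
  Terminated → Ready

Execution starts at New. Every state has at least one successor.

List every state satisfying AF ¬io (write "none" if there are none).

{New, Ready, Running, Terminated}

States satisfying ¬io: {Ready, Running, Terminated}.
States satisfying AF ¬io: {New, Ready, Running, Terminated}.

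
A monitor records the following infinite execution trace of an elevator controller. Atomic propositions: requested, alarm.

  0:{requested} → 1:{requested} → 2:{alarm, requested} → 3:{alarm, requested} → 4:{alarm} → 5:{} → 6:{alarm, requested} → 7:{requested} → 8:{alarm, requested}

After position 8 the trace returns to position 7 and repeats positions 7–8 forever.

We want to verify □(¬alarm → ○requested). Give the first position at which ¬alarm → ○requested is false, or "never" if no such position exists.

never

¬alarm → ○requested holds at every position 0..8, and those are all the positions the trace ever visits, so the invariant □(¬alarm → ○requested) is never violated.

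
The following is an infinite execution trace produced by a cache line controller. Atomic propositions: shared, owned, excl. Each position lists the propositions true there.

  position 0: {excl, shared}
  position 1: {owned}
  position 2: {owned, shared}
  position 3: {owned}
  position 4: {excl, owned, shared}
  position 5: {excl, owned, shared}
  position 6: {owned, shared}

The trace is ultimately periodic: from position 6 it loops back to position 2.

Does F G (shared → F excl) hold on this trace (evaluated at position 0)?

Holds

G (shared → F excl) holds at position 0, which is reachable from 0, so F G (shared → F excl) holds.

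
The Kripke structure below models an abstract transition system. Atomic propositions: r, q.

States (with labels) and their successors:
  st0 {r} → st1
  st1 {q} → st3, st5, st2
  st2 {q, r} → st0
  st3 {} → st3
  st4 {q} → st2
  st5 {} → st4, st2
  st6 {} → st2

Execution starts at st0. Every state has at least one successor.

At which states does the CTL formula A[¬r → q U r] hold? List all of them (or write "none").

States satisfying ¬r → q: {st0, st1, st2, st4}.
States satisfying r: {st0, st2}.
States satisfying A[¬r → q U r]: {st0, st2, st4}.

{st0, st2, st4}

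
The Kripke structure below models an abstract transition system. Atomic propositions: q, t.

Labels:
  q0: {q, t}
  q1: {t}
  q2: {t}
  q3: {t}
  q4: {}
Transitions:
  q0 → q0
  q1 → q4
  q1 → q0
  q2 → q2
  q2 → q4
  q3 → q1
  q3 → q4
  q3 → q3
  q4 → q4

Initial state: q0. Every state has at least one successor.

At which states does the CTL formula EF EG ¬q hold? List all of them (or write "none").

{q1, q2, q3, q4}

States satisfying EG ¬q: {q1, q2, q3, q4}.
States satisfying EF EG ¬q: {q1, q2, q3, q4}.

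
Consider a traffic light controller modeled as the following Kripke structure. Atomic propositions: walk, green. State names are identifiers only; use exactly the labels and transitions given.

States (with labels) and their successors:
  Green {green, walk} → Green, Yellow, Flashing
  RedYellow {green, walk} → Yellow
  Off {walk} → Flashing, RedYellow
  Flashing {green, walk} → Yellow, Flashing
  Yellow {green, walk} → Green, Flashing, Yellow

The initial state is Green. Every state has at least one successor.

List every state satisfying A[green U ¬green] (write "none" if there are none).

States satisfying green: {Green, RedYellow, Flashing, Yellow}.
States satisfying ¬green: {Off}.
States satisfying A[green U ¬green]: {Off}.

{Off}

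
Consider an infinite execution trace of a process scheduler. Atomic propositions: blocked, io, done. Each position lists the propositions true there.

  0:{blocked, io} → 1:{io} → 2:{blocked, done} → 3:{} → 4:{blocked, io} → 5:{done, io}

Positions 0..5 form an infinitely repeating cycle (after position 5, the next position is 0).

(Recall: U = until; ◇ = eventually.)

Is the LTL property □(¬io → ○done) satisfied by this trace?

¬io → ○done must hold at every position from 0 onward. It fails at position 2, so □(¬io → ○done) is false.
Positions where ¬io holds: 2, 3.
Check ○done at each: 2→fails, 3→fails.

No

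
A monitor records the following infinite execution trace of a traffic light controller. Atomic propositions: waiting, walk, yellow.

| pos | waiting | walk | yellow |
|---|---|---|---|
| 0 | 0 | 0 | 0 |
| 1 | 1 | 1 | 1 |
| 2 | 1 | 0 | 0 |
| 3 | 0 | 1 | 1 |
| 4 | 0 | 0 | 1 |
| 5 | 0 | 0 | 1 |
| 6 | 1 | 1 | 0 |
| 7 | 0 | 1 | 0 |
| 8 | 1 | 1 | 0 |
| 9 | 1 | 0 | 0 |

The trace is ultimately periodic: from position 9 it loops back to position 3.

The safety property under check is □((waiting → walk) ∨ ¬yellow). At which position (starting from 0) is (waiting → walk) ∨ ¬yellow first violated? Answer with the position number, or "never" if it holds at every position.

(waiting → walk) ∨ ¬yellow holds at every position 0..9, and those are all the positions the trace ever visits, so the invariant □((waiting → walk) ∨ ¬yellow) is never violated.

never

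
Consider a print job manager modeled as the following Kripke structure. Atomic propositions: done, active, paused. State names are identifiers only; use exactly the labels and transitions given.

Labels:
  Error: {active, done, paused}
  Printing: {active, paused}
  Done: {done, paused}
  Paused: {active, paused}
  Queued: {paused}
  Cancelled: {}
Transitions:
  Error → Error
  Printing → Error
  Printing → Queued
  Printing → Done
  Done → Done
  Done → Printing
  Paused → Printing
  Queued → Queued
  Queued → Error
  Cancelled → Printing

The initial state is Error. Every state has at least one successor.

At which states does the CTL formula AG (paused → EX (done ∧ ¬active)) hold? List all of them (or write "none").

States satisfying paused → EX (done ∧ ¬active): {Printing, Done, Cancelled}.
States satisfying AG (paused → EX (done ∧ ¬active)): ∅.

none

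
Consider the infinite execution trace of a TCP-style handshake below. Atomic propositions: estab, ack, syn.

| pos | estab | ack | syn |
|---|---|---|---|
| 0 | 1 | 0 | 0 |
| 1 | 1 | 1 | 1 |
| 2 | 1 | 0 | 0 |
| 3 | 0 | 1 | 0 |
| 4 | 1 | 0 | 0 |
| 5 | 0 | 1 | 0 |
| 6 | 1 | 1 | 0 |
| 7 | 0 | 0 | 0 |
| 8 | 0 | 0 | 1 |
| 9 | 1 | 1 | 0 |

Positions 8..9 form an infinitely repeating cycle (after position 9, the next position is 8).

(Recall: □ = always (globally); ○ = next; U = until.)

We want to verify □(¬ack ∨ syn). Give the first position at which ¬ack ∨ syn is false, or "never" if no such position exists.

3

Check ¬ack ∨ syn at each position in order: 0 ✓, 1 ✓, 2 ✓.
At position 3 the labels are {ack}, so ¬ack ∨ syn is false there. This is the first violation.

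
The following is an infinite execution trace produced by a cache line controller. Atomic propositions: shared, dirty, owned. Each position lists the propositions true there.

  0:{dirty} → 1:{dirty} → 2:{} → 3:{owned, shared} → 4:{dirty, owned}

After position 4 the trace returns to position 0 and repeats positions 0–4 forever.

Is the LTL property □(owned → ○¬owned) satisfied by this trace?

Violated

owned → ○¬owned must hold at every position from 0 onward. It fails at position 3, so □(owned → ○¬owned) is false.
Positions where owned holds: 3, 4.
Check ○¬owned at each: 3→fails, 4→ok.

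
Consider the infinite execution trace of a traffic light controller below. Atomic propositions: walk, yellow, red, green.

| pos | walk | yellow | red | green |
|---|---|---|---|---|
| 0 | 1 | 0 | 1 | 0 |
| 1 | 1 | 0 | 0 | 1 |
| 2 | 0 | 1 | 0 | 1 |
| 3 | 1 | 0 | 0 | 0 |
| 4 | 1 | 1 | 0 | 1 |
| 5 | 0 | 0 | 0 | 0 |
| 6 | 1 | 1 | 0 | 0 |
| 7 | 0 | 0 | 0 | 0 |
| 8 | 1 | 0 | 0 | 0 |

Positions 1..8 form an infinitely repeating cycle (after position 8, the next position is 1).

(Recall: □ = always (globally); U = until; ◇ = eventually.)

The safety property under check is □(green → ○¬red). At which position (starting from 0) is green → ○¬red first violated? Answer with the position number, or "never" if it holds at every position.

green → ○¬red holds at every position 0..8, and those are all the positions the trace ever visits, so the invariant □(green → ○¬red) is never violated.

never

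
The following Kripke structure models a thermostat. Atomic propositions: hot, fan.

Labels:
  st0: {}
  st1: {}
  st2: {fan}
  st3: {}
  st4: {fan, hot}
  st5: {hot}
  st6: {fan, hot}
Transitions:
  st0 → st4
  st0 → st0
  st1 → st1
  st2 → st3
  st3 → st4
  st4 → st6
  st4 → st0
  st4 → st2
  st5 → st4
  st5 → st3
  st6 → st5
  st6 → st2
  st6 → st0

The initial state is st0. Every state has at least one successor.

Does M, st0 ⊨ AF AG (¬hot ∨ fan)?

Violated

States satisfying AG (¬hot ∨ fan): {st1}.
States satisfying AF AG (¬hot ∨ fan): {st1}.
There is a path from st0 along which AG (¬hot ∨ fan) never holds.
st0 ∉ Sat(AF AG (¬hot ∨ fan)).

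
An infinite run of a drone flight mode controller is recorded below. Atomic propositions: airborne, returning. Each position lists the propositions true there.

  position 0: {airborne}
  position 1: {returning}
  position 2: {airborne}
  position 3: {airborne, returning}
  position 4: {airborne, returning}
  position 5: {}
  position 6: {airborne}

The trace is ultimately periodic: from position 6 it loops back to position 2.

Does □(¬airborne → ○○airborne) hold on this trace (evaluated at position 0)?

Satisfied

¬airborne → ○○airborne holds at every position 0..6, and those are all positions ever visited, so □(¬airborne → ○○airborne) holds.
Positions where ¬airborne holds: 1, 5.
Check ○○airborne at each: 1→ok, 5→ok.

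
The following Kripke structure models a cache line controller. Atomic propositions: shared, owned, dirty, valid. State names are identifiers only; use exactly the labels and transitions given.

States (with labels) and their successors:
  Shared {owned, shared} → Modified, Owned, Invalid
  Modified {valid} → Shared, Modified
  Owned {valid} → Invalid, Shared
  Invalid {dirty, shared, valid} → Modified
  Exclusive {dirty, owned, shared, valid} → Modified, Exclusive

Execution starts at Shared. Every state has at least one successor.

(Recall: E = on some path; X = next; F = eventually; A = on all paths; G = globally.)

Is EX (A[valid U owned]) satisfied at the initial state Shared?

Violated

States satisfying A[valid U owned]: {Shared, Exclusive}.
States satisfying EX (A[valid U owned]): {Modified, Owned, Exclusive}.
No suitable path/successor from Shared witnesses the formula.
Shared ∉ Sat(EX (A[valid U owned])).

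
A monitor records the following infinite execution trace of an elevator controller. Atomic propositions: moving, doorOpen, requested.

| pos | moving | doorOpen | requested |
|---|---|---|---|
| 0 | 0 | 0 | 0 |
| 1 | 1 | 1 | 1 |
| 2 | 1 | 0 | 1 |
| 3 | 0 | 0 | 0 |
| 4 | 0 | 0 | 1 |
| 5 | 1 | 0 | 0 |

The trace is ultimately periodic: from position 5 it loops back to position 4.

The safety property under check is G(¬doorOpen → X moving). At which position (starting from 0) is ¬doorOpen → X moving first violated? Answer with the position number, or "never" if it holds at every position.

2

Check ¬doorOpen → X moving at each position in order: 0 ✓, 1 ✓.
At position 2 the labels are {moving, requested} and the next position 3 has {}, so ¬doorOpen → X moving is false there. This is the first violation.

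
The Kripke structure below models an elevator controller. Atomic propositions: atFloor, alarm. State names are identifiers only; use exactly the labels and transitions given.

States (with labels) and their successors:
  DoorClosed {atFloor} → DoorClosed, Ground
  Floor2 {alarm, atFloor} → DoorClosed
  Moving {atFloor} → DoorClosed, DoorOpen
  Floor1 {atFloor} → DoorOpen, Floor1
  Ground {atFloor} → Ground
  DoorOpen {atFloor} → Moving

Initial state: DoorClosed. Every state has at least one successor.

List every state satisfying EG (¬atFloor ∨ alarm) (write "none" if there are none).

States satisfying ¬atFloor ∨ alarm: {Floor2}.
States satisfying EG (¬atFloor ∨ alarm): ∅.

none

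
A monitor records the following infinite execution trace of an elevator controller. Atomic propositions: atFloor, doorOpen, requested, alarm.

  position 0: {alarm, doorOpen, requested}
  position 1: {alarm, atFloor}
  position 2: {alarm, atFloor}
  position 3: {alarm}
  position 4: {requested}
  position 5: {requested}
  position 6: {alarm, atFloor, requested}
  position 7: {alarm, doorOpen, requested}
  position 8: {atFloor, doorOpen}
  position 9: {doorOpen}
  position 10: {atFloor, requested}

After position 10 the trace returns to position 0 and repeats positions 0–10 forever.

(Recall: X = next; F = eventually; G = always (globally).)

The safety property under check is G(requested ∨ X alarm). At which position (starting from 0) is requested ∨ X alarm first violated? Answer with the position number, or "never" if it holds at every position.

Check requested ∨ X alarm at each position in order: 0 ✓, 1 ✓, 2 ✓.
At position 3 the labels are {alarm} and the next position 4 has {requested}, so requested ∨ X alarm is false there. This is the first violation.

3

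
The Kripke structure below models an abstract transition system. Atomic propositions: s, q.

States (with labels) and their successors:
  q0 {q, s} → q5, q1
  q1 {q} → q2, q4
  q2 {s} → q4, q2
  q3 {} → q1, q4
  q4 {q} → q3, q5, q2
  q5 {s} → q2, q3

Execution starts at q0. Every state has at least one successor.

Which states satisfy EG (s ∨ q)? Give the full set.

{q0, q1, q2, q4, q5}

States satisfying s ∨ q: {q0, q1, q2, q4, q5}.
States satisfying EG (s ∨ q): {q0, q1, q2, q4, q5}.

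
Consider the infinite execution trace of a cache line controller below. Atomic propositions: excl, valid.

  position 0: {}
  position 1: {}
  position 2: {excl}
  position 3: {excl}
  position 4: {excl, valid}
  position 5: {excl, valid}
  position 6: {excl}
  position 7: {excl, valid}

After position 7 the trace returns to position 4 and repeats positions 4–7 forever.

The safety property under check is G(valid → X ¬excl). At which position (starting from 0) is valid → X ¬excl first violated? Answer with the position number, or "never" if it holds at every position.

Check valid → X ¬excl at each position in order: 0 ✓, 1 ✓, 2 ✓, 3 ✓.
At position 4 the labels are {excl, valid} and the next position 5 has {excl, valid}, so valid → X ¬excl is false there. This is the first violation.

4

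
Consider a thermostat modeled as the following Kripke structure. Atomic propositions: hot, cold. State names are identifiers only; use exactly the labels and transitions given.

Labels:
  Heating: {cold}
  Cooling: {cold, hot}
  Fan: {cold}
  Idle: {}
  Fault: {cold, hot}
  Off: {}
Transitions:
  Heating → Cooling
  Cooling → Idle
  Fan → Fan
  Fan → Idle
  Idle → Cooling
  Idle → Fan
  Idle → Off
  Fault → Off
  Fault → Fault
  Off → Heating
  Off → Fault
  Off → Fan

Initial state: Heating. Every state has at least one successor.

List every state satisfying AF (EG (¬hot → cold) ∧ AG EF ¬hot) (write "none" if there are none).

{Fan, Fault}

States satisfying EG (¬hot → cold) ∧ AG EF ¬hot: {Fan, Fault}.
States satisfying AF (EG (¬hot → cold) ∧ AG EF ¬hot): {Fan, Fault}.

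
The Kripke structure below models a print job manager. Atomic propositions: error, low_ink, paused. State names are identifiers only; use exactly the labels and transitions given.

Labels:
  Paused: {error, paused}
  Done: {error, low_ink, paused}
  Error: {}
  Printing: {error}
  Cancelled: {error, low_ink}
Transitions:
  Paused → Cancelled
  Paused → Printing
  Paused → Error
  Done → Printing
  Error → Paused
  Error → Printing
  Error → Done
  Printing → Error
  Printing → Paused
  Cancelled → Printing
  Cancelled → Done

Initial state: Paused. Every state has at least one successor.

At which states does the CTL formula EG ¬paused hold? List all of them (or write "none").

States satisfying ¬paused: {Error, Printing, Cancelled}.
States satisfying EG ¬paused: {Error, Printing, Cancelled}.

{Error, Printing, Cancelled}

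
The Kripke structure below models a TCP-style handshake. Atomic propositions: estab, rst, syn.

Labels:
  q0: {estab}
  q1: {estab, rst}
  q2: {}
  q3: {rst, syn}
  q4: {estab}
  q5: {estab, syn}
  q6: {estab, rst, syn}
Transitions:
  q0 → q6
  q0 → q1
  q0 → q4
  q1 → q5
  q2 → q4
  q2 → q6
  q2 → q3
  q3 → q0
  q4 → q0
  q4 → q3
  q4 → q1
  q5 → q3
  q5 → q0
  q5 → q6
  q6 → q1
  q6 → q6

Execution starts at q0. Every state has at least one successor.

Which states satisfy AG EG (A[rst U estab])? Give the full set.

States satisfying EG (A[rst U estab]): {q0, q1, q3, q4, q5, q6}.
States satisfying AG EG (A[rst U estab]): {q0, q1, q3, q4, q5, q6}.

{q0, q1, q3, q4, q5, q6}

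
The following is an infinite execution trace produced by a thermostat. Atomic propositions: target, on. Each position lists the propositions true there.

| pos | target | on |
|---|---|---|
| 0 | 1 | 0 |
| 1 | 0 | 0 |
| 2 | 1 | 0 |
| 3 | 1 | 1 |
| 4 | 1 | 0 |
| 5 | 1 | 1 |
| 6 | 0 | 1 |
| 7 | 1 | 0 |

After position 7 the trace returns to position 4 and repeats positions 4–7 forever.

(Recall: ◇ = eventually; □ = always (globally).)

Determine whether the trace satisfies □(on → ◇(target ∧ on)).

Satisfied

on → ◇(target ∧ on) holds at every position 0..7, and those are all positions ever visited, so □(on → ◇(target ∧ on)) holds.
Positions where on holds: 3, 5, 6.
Check ◇(target ∧ on) at each: 3→ok, 5→ok, 6→ok.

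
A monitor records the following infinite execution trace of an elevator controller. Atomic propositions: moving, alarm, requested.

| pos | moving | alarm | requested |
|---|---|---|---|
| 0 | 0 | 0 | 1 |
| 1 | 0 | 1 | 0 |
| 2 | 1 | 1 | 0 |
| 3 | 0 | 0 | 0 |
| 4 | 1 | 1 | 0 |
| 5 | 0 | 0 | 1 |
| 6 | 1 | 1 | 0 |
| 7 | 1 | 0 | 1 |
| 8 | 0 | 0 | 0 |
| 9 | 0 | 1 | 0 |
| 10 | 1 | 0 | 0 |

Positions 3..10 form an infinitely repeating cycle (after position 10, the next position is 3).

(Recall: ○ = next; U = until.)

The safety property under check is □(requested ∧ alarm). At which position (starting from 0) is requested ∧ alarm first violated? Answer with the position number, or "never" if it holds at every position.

0

At position 0 the labels are {requested}, so requested ∧ alarm is false there. This is the first violation.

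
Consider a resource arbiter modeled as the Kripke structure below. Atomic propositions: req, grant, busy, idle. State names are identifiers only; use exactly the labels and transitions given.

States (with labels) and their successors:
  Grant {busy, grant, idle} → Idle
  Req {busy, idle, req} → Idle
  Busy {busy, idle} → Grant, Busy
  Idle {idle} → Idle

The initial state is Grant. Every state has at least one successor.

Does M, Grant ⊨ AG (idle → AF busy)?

No

States satisfying idle → AF busy: {Grant, Req, Busy}.
States satisfying AG (idle → AF busy): ∅.
Idle is reachable from Grant and violates idle → AF busy, so AG fails at Grant.
Grant ∉ Sat(AG (idle → AF busy)).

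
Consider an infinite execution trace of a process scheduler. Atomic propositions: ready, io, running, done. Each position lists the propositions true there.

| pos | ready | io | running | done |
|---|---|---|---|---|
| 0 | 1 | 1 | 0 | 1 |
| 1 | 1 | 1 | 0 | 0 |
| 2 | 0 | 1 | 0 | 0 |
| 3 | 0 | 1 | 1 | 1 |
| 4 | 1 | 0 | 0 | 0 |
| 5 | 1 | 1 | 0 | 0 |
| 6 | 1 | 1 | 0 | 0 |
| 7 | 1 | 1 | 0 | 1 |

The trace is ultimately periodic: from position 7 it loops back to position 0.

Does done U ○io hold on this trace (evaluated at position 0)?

Walking from position 0: ○io first holds at position 0, and done holds at every earlier position along the way, so done U ○io holds.

Satisfied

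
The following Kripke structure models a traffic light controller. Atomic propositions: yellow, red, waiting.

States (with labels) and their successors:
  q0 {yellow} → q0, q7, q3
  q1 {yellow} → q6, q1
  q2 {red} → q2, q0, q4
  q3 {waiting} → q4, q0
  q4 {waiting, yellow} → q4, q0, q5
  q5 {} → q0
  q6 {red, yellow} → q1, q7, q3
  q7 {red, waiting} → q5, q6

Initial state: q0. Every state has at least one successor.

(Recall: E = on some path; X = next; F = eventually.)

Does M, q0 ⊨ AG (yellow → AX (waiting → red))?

States satisfying yellow → AX (waiting → red): {q1, q2, q3, q5, q7}.
States satisfying AG (yellow → AX (waiting → red)): ∅.
q0 is reachable from q0 and violates yellow → AX (waiting → red), so AG fails at q0.
q0 ∉ Sat(AG (yellow → AX (waiting → red))).

Violated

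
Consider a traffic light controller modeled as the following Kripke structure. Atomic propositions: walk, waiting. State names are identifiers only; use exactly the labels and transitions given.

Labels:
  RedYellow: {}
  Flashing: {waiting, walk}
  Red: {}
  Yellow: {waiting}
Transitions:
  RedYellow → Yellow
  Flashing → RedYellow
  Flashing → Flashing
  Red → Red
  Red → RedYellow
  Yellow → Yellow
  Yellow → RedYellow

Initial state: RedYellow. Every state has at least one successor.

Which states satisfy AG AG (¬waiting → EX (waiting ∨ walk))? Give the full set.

{RedYellow, Flashing, Yellow}

States satisfying AG (¬waiting → EX (waiting ∨ walk)): {RedYellow, Flashing, Yellow}.
States satisfying AG AG (¬waiting → EX (waiting ∨ walk)): {RedYellow, Flashing, Yellow}.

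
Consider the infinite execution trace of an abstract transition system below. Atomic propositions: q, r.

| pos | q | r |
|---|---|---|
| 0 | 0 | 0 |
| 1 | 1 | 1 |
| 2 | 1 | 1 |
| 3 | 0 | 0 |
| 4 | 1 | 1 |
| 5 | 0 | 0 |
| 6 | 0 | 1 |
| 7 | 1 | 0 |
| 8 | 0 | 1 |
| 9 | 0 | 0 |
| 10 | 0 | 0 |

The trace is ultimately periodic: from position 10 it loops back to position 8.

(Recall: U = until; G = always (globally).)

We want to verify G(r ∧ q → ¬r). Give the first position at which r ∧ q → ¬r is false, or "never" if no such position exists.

1

Check r ∧ q → ¬r at each position in order: 0 ✓.
At position 1 the labels are {q, r}, so r ∧ q → ¬r is false there. This is the first violation.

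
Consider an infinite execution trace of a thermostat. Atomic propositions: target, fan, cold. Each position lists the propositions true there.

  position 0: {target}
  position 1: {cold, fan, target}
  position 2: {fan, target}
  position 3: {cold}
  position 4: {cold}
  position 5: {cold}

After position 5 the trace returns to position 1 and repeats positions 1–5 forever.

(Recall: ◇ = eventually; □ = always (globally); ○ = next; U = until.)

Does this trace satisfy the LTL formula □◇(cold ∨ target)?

◇(cold ∨ target) holds at every position 0..5, and those are all positions ever visited, so □◇(cold ∨ target) holds.

Satisfied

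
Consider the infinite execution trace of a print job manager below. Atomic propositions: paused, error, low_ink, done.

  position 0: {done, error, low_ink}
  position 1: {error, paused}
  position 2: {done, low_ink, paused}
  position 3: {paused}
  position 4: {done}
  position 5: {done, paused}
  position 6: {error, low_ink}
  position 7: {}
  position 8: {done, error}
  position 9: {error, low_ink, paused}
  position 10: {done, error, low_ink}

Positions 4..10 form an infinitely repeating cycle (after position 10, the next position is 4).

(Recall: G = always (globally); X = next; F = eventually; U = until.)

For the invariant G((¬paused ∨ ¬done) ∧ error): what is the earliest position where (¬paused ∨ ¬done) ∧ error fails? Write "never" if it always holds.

Check (¬paused ∨ ¬done) ∧ error at each position in order: 0 ✓, 1 ✓.
At position 2 the labels are {done, low_ink, paused}, so (¬paused ∨ ¬done) ∧ error is false there. This is the first violation.

2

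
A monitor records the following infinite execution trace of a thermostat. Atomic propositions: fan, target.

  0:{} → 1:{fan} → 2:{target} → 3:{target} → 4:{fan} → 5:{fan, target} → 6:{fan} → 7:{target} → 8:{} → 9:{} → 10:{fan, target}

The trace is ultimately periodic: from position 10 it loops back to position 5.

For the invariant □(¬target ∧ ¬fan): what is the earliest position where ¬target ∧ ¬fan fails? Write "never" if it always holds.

1

Check ¬target ∧ ¬fan at each position in order: 0 ✓.
At position 1 the labels are {fan}, so ¬target ∧ ¬fan is false there. This is the first violation.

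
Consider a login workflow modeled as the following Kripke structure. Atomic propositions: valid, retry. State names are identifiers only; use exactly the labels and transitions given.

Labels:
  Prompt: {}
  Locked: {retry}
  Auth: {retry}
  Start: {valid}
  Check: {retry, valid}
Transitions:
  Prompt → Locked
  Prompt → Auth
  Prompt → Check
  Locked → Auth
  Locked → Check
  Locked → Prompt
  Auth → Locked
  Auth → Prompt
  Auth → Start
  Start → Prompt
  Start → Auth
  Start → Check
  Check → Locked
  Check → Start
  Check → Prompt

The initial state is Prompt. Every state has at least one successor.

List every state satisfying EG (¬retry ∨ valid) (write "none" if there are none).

{Prompt, Start, Check}

States satisfying ¬retry ∨ valid: {Prompt, Start, Check}.
States satisfying EG (¬retry ∨ valid): {Prompt, Start, Check}.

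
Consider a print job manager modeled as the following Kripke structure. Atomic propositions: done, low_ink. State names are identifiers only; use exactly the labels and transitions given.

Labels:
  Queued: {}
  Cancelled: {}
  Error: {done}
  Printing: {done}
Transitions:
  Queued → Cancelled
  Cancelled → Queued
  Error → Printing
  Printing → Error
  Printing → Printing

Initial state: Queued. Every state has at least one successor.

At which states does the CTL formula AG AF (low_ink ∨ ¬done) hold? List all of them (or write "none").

{Queued, Cancelled}

States satisfying AF (low_ink ∨ ¬done): {Queued, Cancelled}.
States satisfying AG AF (low_ink ∨ ¬done): {Queued, Cancelled}.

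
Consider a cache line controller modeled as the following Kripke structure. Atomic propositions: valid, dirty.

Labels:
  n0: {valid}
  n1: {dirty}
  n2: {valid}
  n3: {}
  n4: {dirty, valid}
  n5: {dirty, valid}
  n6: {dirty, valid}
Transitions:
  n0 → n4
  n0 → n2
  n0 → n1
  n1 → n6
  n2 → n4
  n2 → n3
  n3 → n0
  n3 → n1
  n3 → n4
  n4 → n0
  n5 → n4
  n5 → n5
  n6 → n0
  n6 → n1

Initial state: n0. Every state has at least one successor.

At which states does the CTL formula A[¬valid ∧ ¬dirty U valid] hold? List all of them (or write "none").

States satisfying ¬valid ∧ ¬dirty: {n3}.
States satisfying valid: {n0, n2, n4, n5, n6}.
States satisfying A[¬valid ∧ ¬dirty U valid]: {n0, n2, n4, n5, n6}.

{n0, n2, n4, n5, n6}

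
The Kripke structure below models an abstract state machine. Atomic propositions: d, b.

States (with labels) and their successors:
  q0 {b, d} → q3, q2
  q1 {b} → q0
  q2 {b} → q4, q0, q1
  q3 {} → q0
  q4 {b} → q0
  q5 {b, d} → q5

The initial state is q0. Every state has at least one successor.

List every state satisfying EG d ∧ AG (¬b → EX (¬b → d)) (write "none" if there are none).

States satisfying d: {q0, q5}.
States satisfying EG d: {q5}.
States satisfying ¬b → EX (¬b → d): {q0, q1, q2, q3, q4, q5}.
States satisfying AG (¬b → EX (¬b → d)): {q0, q1, q2, q3, q4, q5}.
States satisfying EG d ∧ AG (¬b → EX (¬b → d)): {q5}.

{q5}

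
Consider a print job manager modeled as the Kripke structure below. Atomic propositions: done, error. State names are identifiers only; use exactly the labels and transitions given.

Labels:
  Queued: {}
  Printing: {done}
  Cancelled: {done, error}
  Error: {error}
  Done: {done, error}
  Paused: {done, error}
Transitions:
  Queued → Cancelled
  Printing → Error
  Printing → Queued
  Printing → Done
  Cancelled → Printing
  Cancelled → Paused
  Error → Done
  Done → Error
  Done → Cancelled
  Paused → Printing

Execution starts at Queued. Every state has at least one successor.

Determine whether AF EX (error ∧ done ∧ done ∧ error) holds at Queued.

Satisfied

States satisfying EX (error ∧ done ∧ done ∧ error): {Queued, Printing, Cancelled, Error, Done}.
States satisfying AF EX (error ∧ done ∧ done ∧ error): {Queued, Printing, Cancelled, Error, Done, Paused}.
Queued ∈ Sat(AF EX (error ∧ done ∧ done ∧ error)).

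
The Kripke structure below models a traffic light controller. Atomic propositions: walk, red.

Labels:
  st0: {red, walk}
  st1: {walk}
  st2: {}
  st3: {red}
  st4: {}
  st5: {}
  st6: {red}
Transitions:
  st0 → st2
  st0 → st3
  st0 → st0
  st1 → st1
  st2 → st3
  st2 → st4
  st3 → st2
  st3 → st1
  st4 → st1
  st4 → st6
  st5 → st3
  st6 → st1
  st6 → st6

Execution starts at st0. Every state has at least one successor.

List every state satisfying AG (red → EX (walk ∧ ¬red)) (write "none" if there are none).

States satisfying red → EX (walk ∧ ¬red): {st1, st2, st3, st4, st5, st6}.
States satisfying AG (red → EX (walk ∧ ¬red)): {st1, st2, st3, st4, st5, st6}.

{st1, st2, st3, st4, st5, st6}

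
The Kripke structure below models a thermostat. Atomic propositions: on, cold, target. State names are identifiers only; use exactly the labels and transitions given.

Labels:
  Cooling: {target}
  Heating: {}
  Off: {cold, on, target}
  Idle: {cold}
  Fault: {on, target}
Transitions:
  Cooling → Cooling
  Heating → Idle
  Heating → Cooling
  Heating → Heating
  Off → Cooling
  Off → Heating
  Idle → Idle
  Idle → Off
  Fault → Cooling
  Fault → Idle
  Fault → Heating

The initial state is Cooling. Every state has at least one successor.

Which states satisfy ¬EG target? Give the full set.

States satisfying target: {Cooling, Off, Fault}.
States satisfying EG target: {Cooling, Off, Fault}.
States satisfying ¬EG target: {Heating, Idle}.

{Heating, Idle}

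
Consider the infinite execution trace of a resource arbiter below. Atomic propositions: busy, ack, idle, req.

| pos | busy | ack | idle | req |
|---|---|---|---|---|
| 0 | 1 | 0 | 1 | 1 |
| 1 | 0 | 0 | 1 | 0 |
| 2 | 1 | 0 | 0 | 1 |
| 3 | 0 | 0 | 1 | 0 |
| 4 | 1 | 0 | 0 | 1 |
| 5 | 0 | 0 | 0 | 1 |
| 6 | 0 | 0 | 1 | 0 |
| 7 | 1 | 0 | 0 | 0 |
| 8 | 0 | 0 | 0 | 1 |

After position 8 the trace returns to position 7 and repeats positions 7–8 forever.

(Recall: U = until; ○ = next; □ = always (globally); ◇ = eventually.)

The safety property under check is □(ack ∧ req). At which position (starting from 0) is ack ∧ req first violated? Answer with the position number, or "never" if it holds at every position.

At position 0 the labels are {busy, idle, req}, so ack ∧ req is false there. This is the first violation.

0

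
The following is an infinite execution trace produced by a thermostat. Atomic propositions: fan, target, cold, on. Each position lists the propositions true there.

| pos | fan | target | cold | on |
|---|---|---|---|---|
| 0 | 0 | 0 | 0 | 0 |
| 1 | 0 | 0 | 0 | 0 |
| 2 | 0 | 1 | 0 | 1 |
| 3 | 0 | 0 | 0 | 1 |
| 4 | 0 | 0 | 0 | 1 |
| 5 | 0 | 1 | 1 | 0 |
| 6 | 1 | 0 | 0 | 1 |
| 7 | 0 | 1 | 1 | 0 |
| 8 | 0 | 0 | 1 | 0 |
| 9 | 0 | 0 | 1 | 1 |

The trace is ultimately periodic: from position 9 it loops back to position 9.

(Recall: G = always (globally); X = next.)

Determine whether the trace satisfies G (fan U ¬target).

fan U ¬target must hold at every position from 0 onward. It fails at position 2, so G (fan U ¬target) is false.

Violated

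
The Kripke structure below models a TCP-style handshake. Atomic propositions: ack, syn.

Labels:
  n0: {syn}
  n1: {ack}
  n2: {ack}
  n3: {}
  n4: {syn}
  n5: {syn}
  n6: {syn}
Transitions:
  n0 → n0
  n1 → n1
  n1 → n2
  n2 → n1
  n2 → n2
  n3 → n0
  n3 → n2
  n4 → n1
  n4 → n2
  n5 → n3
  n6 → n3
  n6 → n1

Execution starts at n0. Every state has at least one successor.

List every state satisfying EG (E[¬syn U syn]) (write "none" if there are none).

{n0, n3, n5, n6}

States satisfying E[¬syn U syn]: {n0, n3, n4, n5, n6}.
States satisfying EG (E[¬syn U syn]): {n0, n3, n5, n6}.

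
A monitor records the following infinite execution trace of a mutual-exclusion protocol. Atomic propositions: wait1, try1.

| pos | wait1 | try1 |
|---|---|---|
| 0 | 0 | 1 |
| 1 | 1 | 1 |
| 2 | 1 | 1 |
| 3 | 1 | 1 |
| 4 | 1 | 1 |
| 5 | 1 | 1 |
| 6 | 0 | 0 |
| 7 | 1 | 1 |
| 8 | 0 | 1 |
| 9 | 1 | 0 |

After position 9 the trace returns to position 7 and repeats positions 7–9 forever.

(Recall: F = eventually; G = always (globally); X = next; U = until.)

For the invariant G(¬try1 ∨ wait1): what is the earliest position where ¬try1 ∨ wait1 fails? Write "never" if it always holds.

At position 0 the labels are {try1}, so ¬try1 ∨ wait1 is false there. This is the first violation.

0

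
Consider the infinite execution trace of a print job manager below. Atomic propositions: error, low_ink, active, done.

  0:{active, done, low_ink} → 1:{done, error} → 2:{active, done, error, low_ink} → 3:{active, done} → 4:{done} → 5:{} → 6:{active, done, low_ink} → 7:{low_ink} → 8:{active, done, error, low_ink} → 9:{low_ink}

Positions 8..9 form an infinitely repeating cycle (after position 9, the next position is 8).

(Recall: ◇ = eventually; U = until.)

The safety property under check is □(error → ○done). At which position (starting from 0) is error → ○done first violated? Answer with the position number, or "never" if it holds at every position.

Check error → ○done at each position in order: 0 ✓, 1 ✓, 2 ✓, 3 ✓, 4 ✓, 5 ✓, 6 ✓, 7 ✓.
At position 8 the labels are {active, done, error, low_ink} and the next position 9 has {low_ink}, so error → ○done is false there. This is the first violation.

8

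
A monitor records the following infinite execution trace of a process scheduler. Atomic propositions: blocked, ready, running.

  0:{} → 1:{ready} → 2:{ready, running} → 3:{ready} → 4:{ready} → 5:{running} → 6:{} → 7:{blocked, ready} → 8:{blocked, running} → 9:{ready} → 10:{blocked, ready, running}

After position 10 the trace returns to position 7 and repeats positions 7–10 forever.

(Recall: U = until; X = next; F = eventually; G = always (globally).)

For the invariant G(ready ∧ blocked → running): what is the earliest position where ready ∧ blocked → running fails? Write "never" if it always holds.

7

Check ready ∧ blocked → running at each position in order: 0 ✓, 1 ✓, 2 ✓, 3 ✓, 4 ✓, 5 ✓, 6 ✓.
At position 7 the labels are {blocked, ready}, so ready ∧ blocked → running is false there. This is the first violation.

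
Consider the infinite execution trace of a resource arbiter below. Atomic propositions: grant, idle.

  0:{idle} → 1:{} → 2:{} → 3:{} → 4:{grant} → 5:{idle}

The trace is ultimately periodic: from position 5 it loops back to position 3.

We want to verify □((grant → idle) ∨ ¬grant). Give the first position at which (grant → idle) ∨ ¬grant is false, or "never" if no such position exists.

Check (grant → idle) ∨ ¬grant at each position in order: 0 ✓, 1 ✓, 2 ✓, 3 ✓.
At position 4 the labels are {grant}, so (grant → idle) ∨ ¬grant is false there. This is the first violation.

4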